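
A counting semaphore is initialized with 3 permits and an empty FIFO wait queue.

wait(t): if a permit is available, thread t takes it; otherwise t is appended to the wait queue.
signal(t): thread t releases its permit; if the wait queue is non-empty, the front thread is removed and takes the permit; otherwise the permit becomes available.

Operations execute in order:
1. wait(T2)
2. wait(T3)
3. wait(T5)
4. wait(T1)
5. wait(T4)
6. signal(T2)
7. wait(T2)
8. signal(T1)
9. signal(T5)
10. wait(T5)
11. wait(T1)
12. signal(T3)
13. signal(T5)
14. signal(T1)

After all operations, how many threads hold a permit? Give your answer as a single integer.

Step 1: wait(T2) -> count=2 queue=[] holders={T2}
Step 2: wait(T3) -> count=1 queue=[] holders={T2,T3}
Step 3: wait(T5) -> count=0 queue=[] holders={T2,T3,T5}
Step 4: wait(T1) -> count=0 queue=[T1] holders={T2,T3,T5}
Step 5: wait(T4) -> count=0 queue=[T1,T4] holders={T2,T3,T5}
Step 6: signal(T2) -> count=0 queue=[T4] holders={T1,T3,T5}
Step 7: wait(T2) -> count=0 queue=[T4,T2] holders={T1,T3,T5}
Step 8: signal(T1) -> count=0 queue=[T2] holders={T3,T4,T5}
Step 9: signal(T5) -> count=0 queue=[] holders={T2,T3,T4}
Step 10: wait(T5) -> count=0 queue=[T5] holders={T2,T3,T4}
Step 11: wait(T1) -> count=0 queue=[T5,T1] holders={T2,T3,T4}
Step 12: signal(T3) -> count=0 queue=[T1] holders={T2,T4,T5}
Step 13: signal(T5) -> count=0 queue=[] holders={T1,T2,T4}
Step 14: signal(T1) -> count=1 queue=[] holders={T2,T4}
Final holders: {T2,T4} -> 2 thread(s)

Answer: 2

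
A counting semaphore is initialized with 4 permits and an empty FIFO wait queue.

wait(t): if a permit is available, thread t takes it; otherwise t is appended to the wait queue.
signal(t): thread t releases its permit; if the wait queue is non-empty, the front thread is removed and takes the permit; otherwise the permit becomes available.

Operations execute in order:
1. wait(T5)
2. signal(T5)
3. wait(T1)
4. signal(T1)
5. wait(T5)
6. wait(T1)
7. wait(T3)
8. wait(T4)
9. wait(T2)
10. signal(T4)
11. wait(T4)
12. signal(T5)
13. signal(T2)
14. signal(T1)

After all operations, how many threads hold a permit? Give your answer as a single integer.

Step 1: wait(T5) -> count=3 queue=[] holders={T5}
Step 2: signal(T5) -> count=4 queue=[] holders={none}
Step 3: wait(T1) -> count=3 queue=[] holders={T1}
Step 4: signal(T1) -> count=4 queue=[] holders={none}
Step 5: wait(T5) -> count=3 queue=[] holders={T5}
Step 6: wait(T1) -> count=2 queue=[] holders={T1,T5}
Step 7: wait(T3) -> count=1 queue=[] holders={T1,T3,T5}
Step 8: wait(T4) -> count=0 queue=[] holders={T1,T3,T4,T5}
Step 9: wait(T2) -> count=0 queue=[T2] holders={T1,T3,T4,T5}
Step 10: signal(T4) -> count=0 queue=[] holders={T1,T2,T3,T5}
Step 11: wait(T4) -> count=0 queue=[T4] holders={T1,T2,T3,T5}
Step 12: signal(T5) -> count=0 queue=[] holders={T1,T2,T3,T4}
Step 13: signal(T2) -> count=1 queue=[] holders={T1,T3,T4}
Step 14: signal(T1) -> count=2 queue=[] holders={T3,T4}
Final holders: {T3,T4} -> 2 thread(s)

Answer: 2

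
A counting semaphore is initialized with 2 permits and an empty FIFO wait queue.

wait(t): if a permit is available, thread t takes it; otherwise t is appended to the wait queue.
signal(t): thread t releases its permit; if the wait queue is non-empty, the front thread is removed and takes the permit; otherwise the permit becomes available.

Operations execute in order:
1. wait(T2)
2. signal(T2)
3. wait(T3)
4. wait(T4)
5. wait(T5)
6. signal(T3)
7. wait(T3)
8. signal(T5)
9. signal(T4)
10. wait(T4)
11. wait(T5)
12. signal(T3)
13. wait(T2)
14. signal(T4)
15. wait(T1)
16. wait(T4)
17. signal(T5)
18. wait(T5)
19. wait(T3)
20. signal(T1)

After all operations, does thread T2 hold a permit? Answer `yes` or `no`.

Step 1: wait(T2) -> count=1 queue=[] holders={T2}
Step 2: signal(T2) -> count=2 queue=[] holders={none}
Step 3: wait(T3) -> count=1 queue=[] holders={T3}
Step 4: wait(T4) -> count=0 queue=[] holders={T3,T4}
Step 5: wait(T5) -> count=0 queue=[T5] holders={T3,T4}
Step 6: signal(T3) -> count=0 queue=[] holders={T4,T5}
Step 7: wait(T3) -> count=0 queue=[T3] holders={T4,T5}
Step 8: signal(T5) -> count=0 queue=[] holders={T3,T4}
Step 9: signal(T4) -> count=1 queue=[] holders={T3}
Step 10: wait(T4) -> count=0 queue=[] holders={T3,T4}
Step 11: wait(T5) -> count=0 queue=[T5] holders={T3,T4}
Step 12: signal(T3) -> count=0 queue=[] holders={T4,T5}
Step 13: wait(T2) -> count=0 queue=[T2] holders={T4,T5}
Step 14: signal(T4) -> count=0 queue=[] holders={T2,T5}
Step 15: wait(T1) -> count=0 queue=[T1] holders={T2,T5}
Step 16: wait(T4) -> count=0 queue=[T1,T4] holders={T2,T5}
Step 17: signal(T5) -> count=0 queue=[T4] holders={T1,T2}
Step 18: wait(T5) -> count=0 queue=[T4,T5] holders={T1,T2}
Step 19: wait(T3) -> count=0 queue=[T4,T5,T3] holders={T1,T2}
Step 20: signal(T1) -> count=0 queue=[T5,T3] holders={T2,T4}
Final holders: {T2,T4} -> T2 in holders

Answer: yes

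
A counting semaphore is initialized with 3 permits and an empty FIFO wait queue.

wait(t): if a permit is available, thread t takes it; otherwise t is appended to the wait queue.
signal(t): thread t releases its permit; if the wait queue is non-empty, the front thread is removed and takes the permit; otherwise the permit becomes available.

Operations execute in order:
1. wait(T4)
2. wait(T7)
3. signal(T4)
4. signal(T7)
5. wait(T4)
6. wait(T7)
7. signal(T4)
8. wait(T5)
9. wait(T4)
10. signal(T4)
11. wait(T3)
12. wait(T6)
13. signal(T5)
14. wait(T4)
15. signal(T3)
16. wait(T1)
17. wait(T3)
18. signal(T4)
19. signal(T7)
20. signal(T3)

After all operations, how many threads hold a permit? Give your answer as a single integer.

Step 1: wait(T4) -> count=2 queue=[] holders={T4}
Step 2: wait(T7) -> count=1 queue=[] holders={T4,T7}
Step 3: signal(T4) -> count=2 queue=[] holders={T7}
Step 4: signal(T7) -> count=3 queue=[] holders={none}
Step 5: wait(T4) -> count=2 queue=[] holders={T4}
Step 6: wait(T7) -> count=1 queue=[] holders={T4,T7}
Step 7: signal(T4) -> count=2 queue=[] holders={T7}
Step 8: wait(T5) -> count=1 queue=[] holders={T5,T7}
Step 9: wait(T4) -> count=0 queue=[] holders={T4,T5,T7}
Step 10: signal(T4) -> count=1 queue=[] holders={T5,T7}
Step 11: wait(T3) -> count=0 queue=[] holders={T3,T5,T7}
Step 12: wait(T6) -> count=0 queue=[T6] holders={T3,T5,T7}
Step 13: signal(T5) -> count=0 queue=[] holders={T3,T6,T7}
Step 14: wait(T4) -> count=0 queue=[T4] holders={T3,T6,T7}
Step 15: signal(T3) -> count=0 queue=[] holders={T4,T6,T7}
Step 16: wait(T1) -> count=0 queue=[T1] holders={T4,T6,T7}
Step 17: wait(T3) -> count=0 queue=[T1,T3] holders={T4,T6,T7}
Step 18: signal(T4) -> count=0 queue=[T3] holders={T1,T6,T7}
Step 19: signal(T7) -> count=0 queue=[] holders={T1,T3,T6}
Step 20: signal(T3) -> count=1 queue=[] holders={T1,T6}
Final holders: {T1,T6} -> 2 thread(s)

Answer: 2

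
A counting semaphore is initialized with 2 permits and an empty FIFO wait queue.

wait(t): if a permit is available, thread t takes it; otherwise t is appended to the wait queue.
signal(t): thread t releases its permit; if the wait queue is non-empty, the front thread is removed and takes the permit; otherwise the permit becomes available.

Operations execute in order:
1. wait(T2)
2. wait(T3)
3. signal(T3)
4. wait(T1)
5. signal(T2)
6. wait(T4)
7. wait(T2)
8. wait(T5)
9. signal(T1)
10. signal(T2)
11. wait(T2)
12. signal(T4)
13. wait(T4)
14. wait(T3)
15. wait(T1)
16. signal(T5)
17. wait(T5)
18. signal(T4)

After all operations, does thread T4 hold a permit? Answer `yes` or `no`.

Answer: no

Derivation:
Step 1: wait(T2) -> count=1 queue=[] holders={T2}
Step 2: wait(T3) -> count=0 queue=[] holders={T2,T3}
Step 3: signal(T3) -> count=1 queue=[] holders={T2}
Step 4: wait(T1) -> count=0 queue=[] holders={T1,T2}
Step 5: signal(T2) -> count=1 queue=[] holders={T1}
Step 6: wait(T4) -> count=0 queue=[] holders={T1,T4}
Step 7: wait(T2) -> count=0 queue=[T2] holders={T1,T4}
Step 8: wait(T5) -> count=0 queue=[T2,T5] holders={T1,T4}
Step 9: signal(T1) -> count=0 queue=[T5] holders={T2,T4}
Step 10: signal(T2) -> count=0 queue=[] holders={T4,T5}
Step 11: wait(T2) -> count=0 queue=[T2] holders={T4,T5}
Step 12: signal(T4) -> count=0 queue=[] holders={T2,T5}
Step 13: wait(T4) -> count=0 queue=[T4] holders={T2,T5}
Step 14: wait(T3) -> count=0 queue=[T4,T3] holders={T2,T5}
Step 15: wait(T1) -> count=0 queue=[T4,T3,T1] holders={T2,T5}
Step 16: signal(T5) -> count=0 queue=[T3,T1] holders={T2,T4}
Step 17: wait(T5) -> count=0 queue=[T3,T1,T5] holders={T2,T4}
Step 18: signal(T4) -> count=0 queue=[T1,T5] holders={T2,T3}
Final holders: {T2,T3} -> T4 not in holders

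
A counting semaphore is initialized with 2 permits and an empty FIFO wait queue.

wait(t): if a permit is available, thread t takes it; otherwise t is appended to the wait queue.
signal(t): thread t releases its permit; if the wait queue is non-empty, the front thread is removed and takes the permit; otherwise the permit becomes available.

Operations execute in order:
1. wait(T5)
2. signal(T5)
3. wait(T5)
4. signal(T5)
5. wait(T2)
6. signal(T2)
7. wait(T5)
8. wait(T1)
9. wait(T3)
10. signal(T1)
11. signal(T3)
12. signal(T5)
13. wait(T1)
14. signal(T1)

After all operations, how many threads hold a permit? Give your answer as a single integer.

Step 1: wait(T5) -> count=1 queue=[] holders={T5}
Step 2: signal(T5) -> count=2 queue=[] holders={none}
Step 3: wait(T5) -> count=1 queue=[] holders={T5}
Step 4: signal(T5) -> count=2 queue=[] holders={none}
Step 5: wait(T2) -> count=1 queue=[] holders={T2}
Step 6: signal(T2) -> count=2 queue=[] holders={none}
Step 7: wait(T5) -> count=1 queue=[] holders={T5}
Step 8: wait(T1) -> count=0 queue=[] holders={T1,T5}
Step 9: wait(T3) -> count=0 queue=[T3] holders={T1,T5}
Step 10: signal(T1) -> count=0 queue=[] holders={T3,T5}
Step 11: signal(T3) -> count=1 queue=[] holders={T5}
Step 12: signal(T5) -> count=2 queue=[] holders={none}
Step 13: wait(T1) -> count=1 queue=[] holders={T1}
Step 14: signal(T1) -> count=2 queue=[] holders={none}
Final holders: {none} -> 0 thread(s)

Answer: 0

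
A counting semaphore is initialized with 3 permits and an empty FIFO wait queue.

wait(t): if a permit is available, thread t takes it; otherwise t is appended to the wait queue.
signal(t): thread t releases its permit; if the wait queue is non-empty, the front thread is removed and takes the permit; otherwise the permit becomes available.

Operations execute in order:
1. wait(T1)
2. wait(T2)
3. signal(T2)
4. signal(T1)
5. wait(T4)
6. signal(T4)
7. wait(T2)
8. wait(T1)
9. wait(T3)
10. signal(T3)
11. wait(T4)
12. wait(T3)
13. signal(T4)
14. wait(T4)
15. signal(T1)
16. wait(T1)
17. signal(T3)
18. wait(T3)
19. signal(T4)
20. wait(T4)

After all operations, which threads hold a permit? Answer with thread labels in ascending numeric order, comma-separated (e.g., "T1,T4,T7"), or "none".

Answer: T1,T2,T3

Derivation:
Step 1: wait(T1) -> count=2 queue=[] holders={T1}
Step 2: wait(T2) -> count=1 queue=[] holders={T1,T2}
Step 3: signal(T2) -> count=2 queue=[] holders={T1}
Step 4: signal(T1) -> count=3 queue=[] holders={none}
Step 5: wait(T4) -> count=2 queue=[] holders={T4}
Step 6: signal(T4) -> count=3 queue=[] holders={none}
Step 7: wait(T2) -> count=2 queue=[] holders={T2}
Step 8: wait(T1) -> count=1 queue=[] holders={T1,T2}
Step 9: wait(T3) -> count=0 queue=[] holders={T1,T2,T3}
Step 10: signal(T3) -> count=1 queue=[] holders={T1,T2}
Step 11: wait(T4) -> count=0 queue=[] holders={T1,T2,T4}
Step 12: wait(T3) -> count=0 queue=[T3] holders={T1,T2,T4}
Step 13: signal(T4) -> count=0 queue=[] holders={T1,T2,T3}
Step 14: wait(T4) -> count=0 queue=[T4] holders={T1,T2,T3}
Step 15: signal(T1) -> count=0 queue=[] holders={T2,T3,T4}
Step 16: wait(T1) -> count=0 queue=[T1] holders={T2,T3,T4}
Step 17: signal(T3) -> count=0 queue=[] holders={T1,T2,T4}
Step 18: wait(T3) -> count=0 queue=[T3] holders={T1,T2,T4}
Step 19: signal(T4) -> count=0 queue=[] holders={T1,T2,T3}
Step 20: wait(T4) -> count=0 queue=[T4] holders={T1,T2,T3}
Final holders: T1,T2,T3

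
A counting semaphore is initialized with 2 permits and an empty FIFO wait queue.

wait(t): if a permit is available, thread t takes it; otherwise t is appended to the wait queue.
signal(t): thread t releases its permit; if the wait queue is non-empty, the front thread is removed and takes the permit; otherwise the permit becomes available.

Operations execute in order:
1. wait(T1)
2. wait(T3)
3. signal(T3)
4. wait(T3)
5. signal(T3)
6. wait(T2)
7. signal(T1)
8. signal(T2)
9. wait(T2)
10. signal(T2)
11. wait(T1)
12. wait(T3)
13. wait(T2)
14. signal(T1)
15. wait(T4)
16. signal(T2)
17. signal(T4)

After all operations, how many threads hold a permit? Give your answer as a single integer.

Answer: 1

Derivation:
Step 1: wait(T1) -> count=1 queue=[] holders={T1}
Step 2: wait(T3) -> count=0 queue=[] holders={T1,T3}
Step 3: signal(T3) -> count=1 queue=[] holders={T1}
Step 4: wait(T3) -> count=0 queue=[] holders={T1,T3}
Step 5: signal(T3) -> count=1 queue=[] holders={T1}
Step 6: wait(T2) -> count=0 queue=[] holders={T1,T2}
Step 7: signal(T1) -> count=1 queue=[] holders={T2}
Step 8: signal(T2) -> count=2 queue=[] holders={none}
Step 9: wait(T2) -> count=1 queue=[] holders={T2}
Step 10: signal(T2) -> count=2 queue=[] holders={none}
Step 11: wait(T1) -> count=1 queue=[] holders={T1}
Step 12: wait(T3) -> count=0 queue=[] holders={T1,T3}
Step 13: wait(T2) -> count=0 queue=[T2] holders={T1,T3}
Step 14: signal(T1) -> count=0 queue=[] holders={T2,T3}
Step 15: wait(T4) -> count=0 queue=[T4] holders={T2,T3}
Step 16: signal(T2) -> count=0 queue=[] holders={T3,T4}
Step 17: signal(T4) -> count=1 queue=[] holders={T3}
Final holders: {T3} -> 1 thread(s)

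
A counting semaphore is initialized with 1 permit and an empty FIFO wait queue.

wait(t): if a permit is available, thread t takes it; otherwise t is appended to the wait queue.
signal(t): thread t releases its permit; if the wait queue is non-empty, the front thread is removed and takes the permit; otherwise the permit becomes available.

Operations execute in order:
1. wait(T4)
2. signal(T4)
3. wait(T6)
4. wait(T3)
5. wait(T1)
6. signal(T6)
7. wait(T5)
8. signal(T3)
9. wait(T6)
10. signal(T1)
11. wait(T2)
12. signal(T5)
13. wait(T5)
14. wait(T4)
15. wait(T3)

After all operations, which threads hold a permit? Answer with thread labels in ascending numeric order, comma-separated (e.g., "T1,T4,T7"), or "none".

Answer: T6

Derivation:
Step 1: wait(T4) -> count=0 queue=[] holders={T4}
Step 2: signal(T4) -> count=1 queue=[] holders={none}
Step 3: wait(T6) -> count=0 queue=[] holders={T6}
Step 4: wait(T3) -> count=0 queue=[T3] holders={T6}
Step 5: wait(T1) -> count=0 queue=[T3,T1] holders={T6}
Step 6: signal(T6) -> count=0 queue=[T1] holders={T3}
Step 7: wait(T5) -> count=0 queue=[T1,T5] holders={T3}
Step 8: signal(T3) -> count=0 queue=[T5] holders={T1}
Step 9: wait(T6) -> count=0 queue=[T5,T6] holders={T1}
Step 10: signal(T1) -> count=0 queue=[T6] holders={T5}
Step 11: wait(T2) -> count=0 queue=[T6,T2] holders={T5}
Step 12: signal(T5) -> count=0 queue=[T2] holders={T6}
Step 13: wait(T5) -> count=0 queue=[T2,T5] holders={T6}
Step 14: wait(T4) -> count=0 queue=[T2,T5,T4] holders={T6}
Step 15: wait(T3) -> count=0 queue=[T2,T5,T4,T3] holders={T6}
Final holders: T6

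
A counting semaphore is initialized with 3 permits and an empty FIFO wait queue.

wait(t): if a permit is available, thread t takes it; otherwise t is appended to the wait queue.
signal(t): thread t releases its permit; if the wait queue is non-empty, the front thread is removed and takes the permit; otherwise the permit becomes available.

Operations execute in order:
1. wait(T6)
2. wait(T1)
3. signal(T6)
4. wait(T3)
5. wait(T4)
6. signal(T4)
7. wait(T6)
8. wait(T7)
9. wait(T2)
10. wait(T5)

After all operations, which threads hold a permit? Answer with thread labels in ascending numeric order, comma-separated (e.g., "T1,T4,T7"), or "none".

Answer: T1,T3,T6

Derivation:
Step 1: wait(T6) -> count=2 queue=[] holders={T6}
Step 2: wait(T1) -> count=1 queue=[] holders={T1,T6}
Step 3: signal(T6) -> count=2 queue=[] holders={T1}
Step 4: wait(T3) -> count=1 queue=[] holders={T1,T3}
Step 5: wait(T4) -> count=0 queue=[] holders={T1,T3,T4}
Step 6: signal(T4) -> count=1 queue=[] holders={T1,T3}
Step 7: wait(T6) -> count=0 queue=[] holders={T1,T3,T6}
Step 8: wait(T7) -> count=0 queue=[T7] holders={T1,T3,T6}
Step 9: wait(T2) -> count=0 queue=[T7,T2] holders={T1,T3,T6}
Step 10: wait(T5) -> count=0 queue=[T7,T2,T5] holders={T1,T3,T6}
Final holders: T1,T3,T6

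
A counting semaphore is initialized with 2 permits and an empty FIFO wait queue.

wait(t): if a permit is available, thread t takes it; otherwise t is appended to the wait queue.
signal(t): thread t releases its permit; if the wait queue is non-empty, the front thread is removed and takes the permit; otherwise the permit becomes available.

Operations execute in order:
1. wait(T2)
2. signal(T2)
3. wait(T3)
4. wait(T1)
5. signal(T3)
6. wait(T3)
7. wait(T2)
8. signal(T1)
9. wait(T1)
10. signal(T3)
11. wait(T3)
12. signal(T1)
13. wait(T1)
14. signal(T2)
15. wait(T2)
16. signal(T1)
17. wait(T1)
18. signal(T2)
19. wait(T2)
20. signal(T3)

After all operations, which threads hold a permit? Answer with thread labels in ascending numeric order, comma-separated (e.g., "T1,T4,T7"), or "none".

Step 1: wait(T2) -> count=1 queue=[] holders={T2}
Step 2: signal(T2) -> count=2 queue=[] holders={none}
Step 3: wait(T3) -> count=1 queue=[] holders={T3}
Step 4: wait(T1) -> count=0 queue=[] holders={T1,T3}
Step 5: signal(T3) -> count=1 queue=[] holders={T1}
Step 6: wait(T3) -> count=0 queue=[] holders={T1,T3}
Step 7: wait(T2) -> count=0 queue=[T2] holders={T1,T3}
Step 8: signal(T1) -> count=0 queue=[] holders={T2,T3}
Step 9: wait(T1) -> count=0 queue=[T1] holders={T2,T3}
Step 10: signal(T3) -> count=0 queue=[] holders={T1,T2}
Step 11: wait(T3) -> count=0 queue=[T3] holders={T1,T2}
Step 12: signal(T1) -> count=0 queue=[] holders={T2,T3}
Step 13: wait(T1) -> count=0 queue=[T1] holders={T2,T3}
Step 14: signal(T2) -> count=0 queue=[] holders={T1,T3}
Step 15: wait(T2) -> count=0 queue=[T2] holders={T1,T3}
Step 16: signal(T1) -> count=0 queue=[] holders={T2,T3}
Step 17: wait(T1) -> count=0 queue=[T1] holders={T2,T3}
Step 18: signal(T2) -> count=0 queue=[] holders={T1,T3}
Step 19: wait(T2) -> count=0 queue=[T2] holders={T1,T3}
Step 20: signal(T3) -> count=0 queue=[] holders={T1,T2}
Final holders: T1,T2

Answer: T1,T2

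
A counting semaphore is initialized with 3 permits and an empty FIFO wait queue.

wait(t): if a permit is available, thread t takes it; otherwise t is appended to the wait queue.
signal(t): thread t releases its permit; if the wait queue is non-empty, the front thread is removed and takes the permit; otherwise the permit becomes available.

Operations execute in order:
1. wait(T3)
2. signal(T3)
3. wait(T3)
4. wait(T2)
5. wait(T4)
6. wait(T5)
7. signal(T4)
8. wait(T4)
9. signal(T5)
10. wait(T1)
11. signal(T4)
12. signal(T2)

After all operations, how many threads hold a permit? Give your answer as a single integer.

Answer: 2

Derivation:
Step 1: wait(T3) -> count=2 queue=[] holders={T3}
Step 2: signal(T3) -> count=3 queue=[] holders={none}
Step 3: wait(T3) -> count=2 queue=[] holders={T3}
Step 4: wait(T2) -> count=1 queue=[] holders={T2,T3}
Step 5: wait(T4) -> count=0 queue=[] holders={T2,T3,T4}
Step 6: wait(T5) -> count=0 queue=[T5] holders={T2,T3,T4}
Step 7: signal(T4) -> count=0 queue=[] holders={T2,T3,T5}
Step 8: wait(T4) -> count=0 queue=[T4] holders={T2,T3,T5}
Step 9: signal(T5) -> count=0 queue=[] holders={T2,T3,T4}
Step 10: wait(T1) -> count=0 queue=[T1] holders={T2,T3,T4}
Step 11: signal(T4) -> count=0 queue=[] holders={T1,T2,T3}
Step 12: signal(T2) -> count=1 queue=[] holders={T1,T3}
Final holders: {T1,T3} -> 2 thread(s)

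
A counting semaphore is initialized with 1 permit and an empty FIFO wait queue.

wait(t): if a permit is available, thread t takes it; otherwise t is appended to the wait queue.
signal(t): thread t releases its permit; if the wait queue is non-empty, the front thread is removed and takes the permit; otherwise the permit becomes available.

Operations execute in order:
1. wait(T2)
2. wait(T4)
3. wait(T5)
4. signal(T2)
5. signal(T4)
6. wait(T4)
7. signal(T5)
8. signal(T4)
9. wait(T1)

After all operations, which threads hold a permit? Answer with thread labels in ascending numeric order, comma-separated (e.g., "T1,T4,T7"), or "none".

Answer: T1

Derivation:
Step 1: wait(T2) -> count=0 queue=[] holders={T2}
Step 2: wait(T4) -> count=0 queue=[T4] holders={T2}
Step 3: wait(T5) -> count=0 queue=[T4,T5] holders={T2}
Step 4: signal(T2) -> count=0 queue=[T5] holders={T4}
Step 5: signal(T4) -> count=0 queue=[] holders={T5}
Step 6: wait(T4) -> count=0 queue=[T4] holders={T5}
Step 7: signal(T5) -> count=0 queue=[] holders={T4}
Step 8: signal(T4) -> count=1 queue=[] holders={none}
Step 9: wait(T1) -> count=0 queue=[] holders={T1}
Final holders: T1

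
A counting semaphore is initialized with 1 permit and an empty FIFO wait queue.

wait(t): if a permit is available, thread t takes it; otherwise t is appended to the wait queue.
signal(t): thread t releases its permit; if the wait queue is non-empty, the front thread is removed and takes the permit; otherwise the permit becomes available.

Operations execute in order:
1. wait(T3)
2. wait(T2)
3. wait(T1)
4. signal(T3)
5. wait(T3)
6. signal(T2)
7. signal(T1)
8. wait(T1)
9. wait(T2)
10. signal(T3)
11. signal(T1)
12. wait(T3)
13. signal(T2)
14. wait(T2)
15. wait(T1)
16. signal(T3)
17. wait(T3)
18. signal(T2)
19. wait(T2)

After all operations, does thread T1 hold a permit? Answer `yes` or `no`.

Step 1: wait(T3) -> count=0 queue=[] holders={T3}
Step 2: wait(T2) -> count=0 queue=[T2] holders={T3}
Step 3: wait(T1) -> count=0 queue=[T2,T1] holders={T3}
Step 4: signal(T3) -> count=0 queue=[T1] holders={T2}
Step 5: wait(T3) -> count=0 queue=[T1,T3] holders={T2}
Step 6: signal(T2) -> count=0 queue=[T3] holders={T1}
Step 7: signal(T1) -> count=0 queue=[] holders={T3}
Step 8: wait(T1) -> count=0 queue=[T1] holders={T3}
Step 9: wait(T2) -> count=0 queue=[T1,T2] holders={T3}
Step 10: signal(T3) -> count=0 queue=[T2] holders={T1}
Step 11: signal(T1) -> count=0 queue=[] holders={T2}
Step 12: wait(T3) -> count=0 queue=[T3] holders={T2}
Step 13: signal(T2) -> count=0 queue=[] holders={T3}
Step 14: wait(T2) -> count=0 queue=[T2] holders={T3}
Step 15: wait(T1) -> count=0 queue=[T2,T1] holders={T3}
Step 16: signal(T3) -> count=0 queue=[T1] holders={T2}
Step 17: wait(T3) -> count=0 queue=[T1,T3] holders={T2}
Step 18: signal(T2) -> count=0 queue=[T3] holders={T1}
Step 19: wait(T2) -> count=0 queue=[T3,T2] holders={T1}
Final holders: {T1} -> T1 in holders

Answer: yes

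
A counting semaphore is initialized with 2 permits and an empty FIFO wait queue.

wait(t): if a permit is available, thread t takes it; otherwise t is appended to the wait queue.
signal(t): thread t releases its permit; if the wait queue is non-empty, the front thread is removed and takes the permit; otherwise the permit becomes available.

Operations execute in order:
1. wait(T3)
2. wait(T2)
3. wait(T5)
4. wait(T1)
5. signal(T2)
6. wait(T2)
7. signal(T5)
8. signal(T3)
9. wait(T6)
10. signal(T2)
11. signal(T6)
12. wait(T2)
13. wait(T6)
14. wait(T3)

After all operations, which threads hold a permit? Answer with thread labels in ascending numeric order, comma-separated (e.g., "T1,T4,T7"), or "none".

Step 1: wait(T3) -> count=1 queue=[] holders={T3}
Step 2: wait(T2) -> count=0 queue=[] holders={T2,T3}
Step 3: wait(T5) -> count=0 queue=[T5] holders={T2,T3}
Step 4: wait(T1) -> count=0 queue=[T5,T1] holders={T2,T3}
Step 5: signal(T2) -> count=0 queue=[T1] holders={T3,T5}
Step 6: wait(T2) -> count=0 queue=[T1,T2] holders={T3,T5}
Step 7: signal(T5) -> count=0 queue=[T2] holders={T1,T3}
Step 8: signal(T3) -> count=0 queue=[] holders={T1,T2}
Step 9: wait(T6) -> count=0 queue=[T6] holders={T1,T2}
Step 10: signal(T2) -> count=0 queue=[] holders={T1,T6}
Step 11: signal(T6) -> count=1 queue=[] holders={T1}
Step 12: wait(T2) -> count=0 queue=[] holders={T1,T2}
Step 13: wait(T6) -> count=0 queue=[T6] holders={T1,T2}
Step 14: wait(T3) -> count=0 queue=[T6,T3] holders={T1,T2}
Final holders: T1,T2

Answer: T1,T2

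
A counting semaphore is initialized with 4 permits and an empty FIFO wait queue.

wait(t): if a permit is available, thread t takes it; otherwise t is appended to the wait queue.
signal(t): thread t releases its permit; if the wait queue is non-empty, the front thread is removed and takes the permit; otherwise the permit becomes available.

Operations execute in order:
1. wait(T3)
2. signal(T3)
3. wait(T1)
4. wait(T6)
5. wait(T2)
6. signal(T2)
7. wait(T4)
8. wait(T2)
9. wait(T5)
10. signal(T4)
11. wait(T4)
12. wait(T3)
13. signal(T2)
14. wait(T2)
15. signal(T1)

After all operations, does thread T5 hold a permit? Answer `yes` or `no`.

Answer: yes

Derivation:
Step 1: wait(T3) -> count=3 queue=[] holders={T3}
Step 2: signal(T3) -> count=4 queue=[] holders={none}
Step 3: wait(T1) -> count=3 queue=[] holders={T1}
Step 4: wait(T6) -> count=2 queue=[] holders={T1,T6}
Step 5: wait(T2) -> count=1 queue=[] holders={T1,T2,T6}
Step 6: signal(T2) -> count=2 queue=[] holders={T1,T6}
Step 7: wait(T4) -> count=1 queue=[] holders={T1,T4,T6}
Step 8: wait(T2) -> count=0 queue=[] holders={T1,T2,T4,T6}
Step 9: wait(T5) -> count=0 queue=[T5] holders={T1,T2,T4,T6}
Step 10: signal(T4) -> count=0 queue=[] holders={T1,T2,T5,T6}
Step 11: wait(T4) -> count=0 queue=[T4] holders={T1,T2,T5,T6}
Step 12: wait(T3) -> count=0 queue=[T4,T3] holders={T1,T2,T5,T6}
Step 13: signal(T2) -> count=0 queue=[T3] holders={T1,T4,T5,T6}
Step 14: wait(T2) -> count=0 queue=[T3,T2] holders={T1,T4,T5,T6}
Step 15: signal(T1) -> count=0 queue=[T2] holders={T3,T4,T5,T6}
Final holders: {T3,T4,T5,T6} -> T5 in holders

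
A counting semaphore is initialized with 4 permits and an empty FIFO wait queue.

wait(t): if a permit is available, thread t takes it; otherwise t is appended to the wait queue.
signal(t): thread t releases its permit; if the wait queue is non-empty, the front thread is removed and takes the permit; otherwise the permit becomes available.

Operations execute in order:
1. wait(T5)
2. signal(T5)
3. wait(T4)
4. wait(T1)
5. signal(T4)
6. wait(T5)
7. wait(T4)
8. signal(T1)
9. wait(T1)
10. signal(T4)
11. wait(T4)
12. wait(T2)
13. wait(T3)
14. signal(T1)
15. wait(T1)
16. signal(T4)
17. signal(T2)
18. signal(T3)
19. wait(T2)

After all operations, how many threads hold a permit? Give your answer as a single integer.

Answer: 3

Derivation:
Step 1: wait(T5) -> count=3 queue=[] holders={T5}
Step 2: signal(T5) -> count=4 queue=[] holders={none}
Step 3: wait(T4) -> count=3 queue=[] holders={T4}
Step 4: wait(T1) -> count=2 queue=[] holders={T1,T4}
Step 5: signal(T4) -> count=3 queue=[] holders={T1}
Step 6: wait(T5) -> count=2 queue=[] holders={T1,T5}
Step 7: wait(T4) -> count=1 queue=[] holders={T1,T4,T5}
Step 8: signal(T1) -> count=2 queue=[] holders={T4,T5}
Step 9: wait(T1) -> count=1 queue=[] holders={T1,T4,T5}
Step 10: signal(T4) -> count=2 queue=[] holders={T1,T5}
Step 11: wait(T4) -> count=1 queue=[] holders={T1,T4,T5}
Step 12: wait(T2) -> count=0 queue=[] holders={T1,T2,T4,T5}
Step 13: wait(T3) -> count=0 queue=[T3] holders={T1,T2,T4,T5}
Step 14: signal(T1) -> count=0 queue=[] holders={T2,T3,T4,T5}
Step 15: wait(T1) -> count=0 queue=[T1] holders={T2,T3,T4,T5}
Step 16: signal(T4) -> count=0 queue=[] holders={T1,T2,T3,T5}
Step 17: signal(T2) -> count=1 queue=[] holders={T1,T3,T5}
Step 18: signal(T3) -> count=2 queue=[] holders={T1,T5}
Step 19: wait(T2) -> count=1 queue=[] holders={T1,T2,T5}
Final holders: {T1,T2,T5} -> 3 thread(s)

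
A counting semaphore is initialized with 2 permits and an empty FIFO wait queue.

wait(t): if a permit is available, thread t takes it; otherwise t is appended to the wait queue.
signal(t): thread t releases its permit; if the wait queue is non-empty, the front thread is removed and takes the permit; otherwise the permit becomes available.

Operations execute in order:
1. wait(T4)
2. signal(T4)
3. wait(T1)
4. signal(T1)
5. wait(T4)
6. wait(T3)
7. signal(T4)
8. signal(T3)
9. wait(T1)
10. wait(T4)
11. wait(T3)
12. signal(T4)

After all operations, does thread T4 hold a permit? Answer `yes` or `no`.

Answer: no

Derivation:
Step 1: wait(T4) -> count=1 queue=[] holders={T4}
Step 2: signal(T4) -> count=2 queue=[] holders={none}
Step 3: wait(T1) -> count=1 queue=[] holders={T1}
Step 4: signal(T1) -> count=2 queue=[] holders={none}
Step 5: wait(T4) -> count=1 queue=[] holders={T4}
Step 6: wait(T3) -> count=0 queue=[] holders={T3,T4}
Step 7: signal(T4) -> count=1 queue=[] holders={T3}
Step 8: signal(T3) -> count=2 queue=[] holders={none}
Step 9: wait(T1) -> count=1 queue=[] holders={T1}
Step 10: wait(T4) -> count=0 queue=[] holders={T1,T4}
Step 11: wait(T3) -> count=0 queue=[T3] holders={T1,T4}
Step 12: signal(T4) -> count=0 queue=[] holders={T1,T3}
Final holders: {T1,T3} -> T4 not in holders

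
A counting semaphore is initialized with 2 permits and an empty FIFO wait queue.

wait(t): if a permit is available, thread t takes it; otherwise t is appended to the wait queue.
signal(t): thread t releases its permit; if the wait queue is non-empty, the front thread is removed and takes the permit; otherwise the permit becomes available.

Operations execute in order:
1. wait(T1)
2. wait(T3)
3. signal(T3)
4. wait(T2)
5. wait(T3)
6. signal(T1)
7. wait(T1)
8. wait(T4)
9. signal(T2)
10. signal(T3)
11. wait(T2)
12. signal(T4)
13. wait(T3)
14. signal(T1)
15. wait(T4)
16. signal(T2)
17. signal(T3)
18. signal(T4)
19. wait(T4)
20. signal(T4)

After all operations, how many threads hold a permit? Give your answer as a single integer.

Answer: 0

Derivation:
Step 1: wait(T1) -> count=1 queue=[] holders={T1}
Step 2: wait(T3) -> count=0 queue=[] holders={T1,T3}
Step 3: signal(T3) -> count=1 queue=[] holders={T1}
Step 4: wait(T2) -> count=0 queue=[] holders={T1,T2}
Step 5: wait(T3) -> count=0 queue=[T3] holders={T1,T2}
Step 6: signal(T1) -> count=0 queue=[] holders={T2,T3}
Step 7: wait(T1) -> count=0 queue=[T1] holders={T2,T3}
Step 8: wait(T4) -> count=0 queue=[T1,T4] holders={T2,T3}
Step 9: signal(T2) -> count=0 queue=[T4] holders={T1,T3}
Step 10: signal(T3) -> count=0 queue=[] holders={T1,T4}
Step 11: wait(T2) -> count=0 queue=[T2] holders={T1,T4}
Step 12: signal(T4) -> count=0 queue=[] holders={T1,T2}
Step 13: wait(T3) -> count=0 queue=[T3] holders={T1,T2}
Step 14: signal(T1) -> count=0 queue=[] holders={T2,T3}
Step 15: wait(T4) -> count=0 queue=[T4] holders={T2,T3}
Step 16: signal(T2) -> count=0 queue=[] holders={T3,T4}
Step 17: signal(T3) -> count=1 queue=[] holders={T4}
Step 18: signal(T4) -> count=2 queue=[] holders={none}
Step 19: wait(T4) -> count=1 queue=[] holders={T4}
Step 20: signal(T4) -> count=2 queue=[] holders={none}
Final holders: {none} -> 0 thread(s)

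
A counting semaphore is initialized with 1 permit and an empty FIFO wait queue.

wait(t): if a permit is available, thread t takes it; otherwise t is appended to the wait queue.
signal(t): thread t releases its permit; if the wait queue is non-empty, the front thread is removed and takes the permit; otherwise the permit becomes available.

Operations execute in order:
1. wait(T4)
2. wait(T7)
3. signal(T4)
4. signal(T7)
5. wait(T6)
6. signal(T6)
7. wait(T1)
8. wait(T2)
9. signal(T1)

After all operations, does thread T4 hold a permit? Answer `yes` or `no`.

Step 1: wait(T4) -> count=0 queue=[] holders={T4}
Step 2: wait(T7) -> count=0 queue=[T7] holders={T4}
Step 3: signal(T4) -> count=0 queue=[] holders={T7}
Step 4: signal(T7) -> count=1 queue=[] holders={none}
Step 5: wait(T6) -> count=0 queue=[] holders={T6}
Step 6: signal(T6) -> count=1 queue=[] holders={none}
Step 7: wait(T1) -> count=0 queue=[] holders={T1}
Step 8: wait(T2) -> count=0 queue=[T2] holders={T1}
Step 9: signal(T1) -> count=0 queue=[] holders={T2}
Final holders: {T2} -> T4 not in holders

Answer: no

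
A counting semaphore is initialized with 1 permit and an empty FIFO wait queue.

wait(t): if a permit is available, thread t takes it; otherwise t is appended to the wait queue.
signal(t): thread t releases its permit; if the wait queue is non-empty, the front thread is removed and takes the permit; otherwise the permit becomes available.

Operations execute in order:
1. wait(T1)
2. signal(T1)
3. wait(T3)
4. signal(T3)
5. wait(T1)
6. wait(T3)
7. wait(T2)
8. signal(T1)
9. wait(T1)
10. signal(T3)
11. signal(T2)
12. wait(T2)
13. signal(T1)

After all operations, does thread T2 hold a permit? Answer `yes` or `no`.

Step 1: wait(T1) -> count=0 queue=[] holders={T1}
Step 2: signal(T1) -> count=1 queue=[] holders={none}
Step 3: wait(T3) -> count=0 queue=[] holders={T3}
Step 4: signal(T3) -> count=1 queue=[] holders={none}
Step 5: wait(T1) -> count=0 queue=[] holders={T1}
Step 6: wait(T3) -> count=0 queue=[T3] holders={T1}
Step 7: wait(T2) -> count=0 queue=[T3,T2] holders={T1}
Step 8: signal(T1) -> count=0 queue=[T2] holders={T3}
Step 9: wait(T1) -> count=0 queue=[T2,T1] holders={T3}
Step 10: signal(T3) -> count=0 queue=[T1] holders={T2}
Step 11: signal(T2) -> count=0 queue=[] holders={T1}
Step 12: wait(T2) -> count=0 queue=[T2] holders={T1}
Step 13: signal(T1) -> count=0 queue=[] holders={T2}
Final holders: {T2} -> T2 in holders

Answer: yes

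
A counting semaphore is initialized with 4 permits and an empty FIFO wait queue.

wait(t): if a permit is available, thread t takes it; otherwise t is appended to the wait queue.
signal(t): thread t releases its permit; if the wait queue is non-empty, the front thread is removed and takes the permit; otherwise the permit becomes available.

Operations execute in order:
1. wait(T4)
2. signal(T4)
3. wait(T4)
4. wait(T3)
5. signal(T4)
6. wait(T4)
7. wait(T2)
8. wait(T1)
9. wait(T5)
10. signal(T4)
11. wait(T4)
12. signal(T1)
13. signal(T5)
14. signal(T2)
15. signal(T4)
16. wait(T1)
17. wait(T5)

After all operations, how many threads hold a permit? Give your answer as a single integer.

Step 1: wait(T4) -> count=3 queue=[] holders={T4}
Step 2: signal(T4) -> count=4 queue=[] holders={none}
Step 3: wait(T4) -> count=3 queue=[] holders={T4}
Step 4: wait(T3) -> count=2 queue=[] holders={T3,T4}
Step 5: signal(T4) -> count=3 queue=[] holders={T3}
Step 6: wait(T4) -> count=2 queue=[] holders={T3,T4}
Step 7: wait(T2) -> count=1 queue=[] holders={T2,T3,T4}
Step 8: wait(T1) -> count=0 queue=[] holders={T1,T2,T3,T4}
Step 9: wait(T5) -> count=0 queue=[T5] holders={T1,T2,T3,T4}
Step 10: signal(T4) -> count=0 queue=[] holders={T1,T2,T3,T5}
Step 11: wait(T4) -> count=0 queue=[T4] holders={T1,T2,T3,T5}
Step 12: signal(T1) -> count=0 queue=[] holders={T2,T3,T4,T5}
Step 13: signal(T5) -> count=1 queue=[] holders={T2,T3,T4}
Step 14: signal(T2) -> count=2 queue=[] holders={T3,T4}
Step 15: signal(T4) -> count=3 queue=[] holders={T3}
Step 16: wait(T1) -> count=2 queue=[] holders={T1,T3}
Step 17: wait(T5) -> count=1 queue=[] holders={T1,T3,T5}
Final holders: {T1,T3,T5} -> 3 thread(s)

Answer: 3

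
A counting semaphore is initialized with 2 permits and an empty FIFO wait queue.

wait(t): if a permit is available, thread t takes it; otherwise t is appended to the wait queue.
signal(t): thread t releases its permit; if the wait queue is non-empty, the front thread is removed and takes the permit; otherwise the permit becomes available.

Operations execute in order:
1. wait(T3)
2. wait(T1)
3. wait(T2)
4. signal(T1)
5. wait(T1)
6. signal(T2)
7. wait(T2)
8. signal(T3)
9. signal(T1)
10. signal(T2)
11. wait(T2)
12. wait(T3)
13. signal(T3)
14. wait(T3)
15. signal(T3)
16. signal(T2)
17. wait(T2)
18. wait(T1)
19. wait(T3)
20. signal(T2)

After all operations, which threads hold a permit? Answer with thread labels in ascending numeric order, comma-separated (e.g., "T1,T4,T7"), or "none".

Step 1: wait(T3) -> count=1 queue=[] holders={T3}
Step 2: wait(T1) -> count=0 queue=[] holders={T1,T3}
Step 3: wait(T2) -> count=0 queue=[T2] holders={T1,T3}
Step 4: signal(T1) -> count=0 queue=[] holders={T2,T3}
Step 5: wait(T1) -> count=0 queue=[T1] holders={T2,T3}
Step 6: signal(T2) -> count=0 queue=[] holders={T1,T3}
Step 7: wait(T2) -> count=0 queue=[T2] holders={T1,T3}
Step 8: signal(T3) -> count=0 queue=[] holders={T1,T2}
Step 9: signal(T1) -> count=1 queue=[] holders={T2}
Step 10: signal(T2) -> count=2 queue=[] holders={none}
Step 11: wait(T2) -> count=1 queue=[] holders={T2}
Step 12: wait(T3) -> count=0 queue=[] holders={T2,T3}
Step 13: signal(T3) -> count=1 queue=[] holders={T2}
Step 14: wait(T3) -> count=0 queue=[] holders={T2,T3}
Step 15: signal(T3) -> count=1 queue=[] holders={T2}
Step 16: signal(T2) -> count=2 queue=[] holders={none}
Step 17: wait(T2) -> count=1 queue=[] holders={T2}
Step 18: wait(T1) -> count=0 queue=[] holders={T1,T2}
Step 19: wait(T3) -> count=0 queue=[T3] holders={T1,T2}
Step 20: signal(T2) -> count=0 queue=[] holders={T1,T3}
Final holders: T1,T3

Answer: T1,T3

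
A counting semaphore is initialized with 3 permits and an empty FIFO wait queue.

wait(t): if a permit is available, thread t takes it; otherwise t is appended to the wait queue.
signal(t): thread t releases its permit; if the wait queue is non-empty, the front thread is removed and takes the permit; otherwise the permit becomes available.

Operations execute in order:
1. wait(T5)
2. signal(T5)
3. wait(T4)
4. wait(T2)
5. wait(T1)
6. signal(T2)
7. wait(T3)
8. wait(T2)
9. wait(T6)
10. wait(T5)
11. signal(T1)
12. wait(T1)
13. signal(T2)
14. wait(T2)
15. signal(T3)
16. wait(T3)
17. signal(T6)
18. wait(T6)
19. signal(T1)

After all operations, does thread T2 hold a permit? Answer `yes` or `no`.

Step 1: wait(T5) -> count=2 queue=[] holders={T5}
Step 2: signal(T5) -> count=3 queue=[] holders={none}
Step 3: wait(T4) -> count=2 queue=[] holders={T4}
Step 4: wait(T2) -> count=1 queue=[] holders={T2,T4}
Step 5: wait(T1) -> count=0 queue=[] holders={T1,T2,T4}
Step 6: signal(T2) -> count=1 queue=[] holders={T1,T4}
Step 7: wait(T3) -> count=0 queue=[] holders={T1,T3,T4}
Step 8: wait(T2) -> count=0 queue=[T2] holders={T1,T3,T4}
Step 9: wait(T6) -> count=0 queue=[T2,T6] holders={T1,T3,T4}
Step 10: wait(T5) -> count=0 queue=[T2,T6,T5] holders={T1,T3,T4}
Step 11: signal(T1) -> count=0 queue=[T6,T5] holders={T2,T3,T4}
Step 12: wait(T1) -> count=0 queue=[T6,T5,T1] holders={T2,T3,T4}
Step 13: signal(T2) -> count=0 queue=[T5,T1] holders={T3,T4,T6}
Step 14: wait(T2) -> count=0 queue=[T5,T1,T2] holders={T3,T4,T6}
Step 15: signal(T3) -> count=0 queue=[T1,T2] holders={T4,T5,T6}
Step 16: wait(T3) -> count=0 queue=[T1,T2,T3] holders={T4,T5,T6}
Step 17: signal(T6) -> count=0 queue=[T2,T3] holders={T1,T4,T5}
Step 18: wait(T6) -> count=0 queue=[T2,T3,T6] holders={T1,T4,T5}
Step 19: signal(T1) -> count=0 queue=[T3,T6] holders={T2,T4,T5}
Final holders: {T2,T4,T5} -> T2 in holders

Answer: yes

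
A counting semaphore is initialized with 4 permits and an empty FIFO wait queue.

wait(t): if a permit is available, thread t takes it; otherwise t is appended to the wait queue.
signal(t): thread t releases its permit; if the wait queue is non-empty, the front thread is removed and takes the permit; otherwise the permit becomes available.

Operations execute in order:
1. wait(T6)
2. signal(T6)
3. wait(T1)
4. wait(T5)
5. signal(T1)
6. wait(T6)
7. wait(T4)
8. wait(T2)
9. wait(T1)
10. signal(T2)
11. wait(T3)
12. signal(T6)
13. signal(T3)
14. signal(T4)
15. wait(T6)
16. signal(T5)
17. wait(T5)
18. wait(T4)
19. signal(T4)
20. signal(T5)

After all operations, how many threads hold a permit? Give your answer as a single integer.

Answer: 2

Derivation:
Step 1: wait(T6) -> count=3 queue=[] holders={T6}
Step 2: signal(T6) -> count=4 queue=[] holders={none}
Step 3: wait(T1) -> count=3 queue=[] holders={T1}
Step 4: wait(T5) -> count=2 queue=[] holders={T1,T5}
Step 5: signal(T1) -> count=3 queue=[] holders={T5}
Step 6: wait(T6) -> count=2 queue=[] holders={T5,T6}
Step 7: wait(T4) -> count=1 queue=[] holders={T4,T5,T6}
Step 8: wait(T2) -> count=0 queue=[] holders={T2,T4,T5,T6}
Step 9: wait(T1) -> count=0 queue=[T1] holders={T2,T4,T5,T6}
Step 10: signal(T2) -> count=0 queue=[] holders={T1,T4,T5,T6}
Step 11: wait(T3) -> count=0 queue=[T3] holders={T1,T4,T5,T6}
Step 12: signal(T6) -> count=0 queue=[] holders={T1,T3,T4,T5}
Step 13: signal(T3) -> count=1 queue=[] holders={T1,T4,T5}
Step 14: signal(T4) -> count=2 queue=[] holders={T1,T5}
Step 15: wait(T6) -> count=1 queue=[] holders={T1,T5,T6}
Step 16: signal(T5) -> count=2 queue=[] holders={T1,T6}
Step 17: wait(T5) -> count=1 queue=[] holders={T1,T5,T6}
Step 18: wait(T4) -> count=0 queue=[] holders={T1,T4,T5,T6}
Step 19: signal(T4) -> count=1 queue=[] holders={T1,T5,T6}
Step 20: signal(T5) -> count=2 queue=[] holders={T1,T6}
Final holders: {T1,T6} -> 2 thread(s)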